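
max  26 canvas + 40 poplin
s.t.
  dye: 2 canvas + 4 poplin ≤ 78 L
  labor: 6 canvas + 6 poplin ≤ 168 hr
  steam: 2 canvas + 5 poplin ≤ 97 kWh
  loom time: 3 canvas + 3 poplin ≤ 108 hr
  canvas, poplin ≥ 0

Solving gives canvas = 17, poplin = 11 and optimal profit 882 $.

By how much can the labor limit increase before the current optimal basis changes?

Binding constraints: dye, labor. The basis is B = [[2,4],[6,6]] with det -12.
Per unit increase in labor, x* moves by d = (0.3333, -0.1667).
The basis stays optimal until loom time becomes binding; allowable increase = 48 hr.

48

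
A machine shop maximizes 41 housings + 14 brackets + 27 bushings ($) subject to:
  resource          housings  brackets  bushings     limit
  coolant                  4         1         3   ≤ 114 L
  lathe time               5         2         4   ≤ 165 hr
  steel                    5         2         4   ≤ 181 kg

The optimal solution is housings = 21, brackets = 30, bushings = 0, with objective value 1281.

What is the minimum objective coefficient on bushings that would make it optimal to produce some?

Check each constraint at x*: coolant 114/114 (tight); lathe time 165/165 (tight); steel 165/181 (slack 16).
Slack constraints have shadow price 0 (complementary slackness).
The binding rows give the dual system: 4·y_coolant + 5·y_lathe time = 41 and 1·y_coolant + 2·y_lathe time = 14.
This yields shadow prices y_coolant = 4, y_lathe time = 5.
bushings enters the basis when its profit ≥ yᵀa₃ = 4·3 + 5·4 = 32.

32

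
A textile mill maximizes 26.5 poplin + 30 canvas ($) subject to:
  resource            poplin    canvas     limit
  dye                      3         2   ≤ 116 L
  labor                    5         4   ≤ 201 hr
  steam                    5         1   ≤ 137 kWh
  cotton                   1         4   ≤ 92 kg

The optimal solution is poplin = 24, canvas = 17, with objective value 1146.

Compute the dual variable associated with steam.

4

Binding: steam and cotton. Non-binding: dye (10 unused), labor (13 unused).
Since dye, labor are not tight, their duals are 0.
The binding rows give the dual system: 5·y_steam + 1·y_cotton = 26.5 and 1·y_steam + 4·y_cotton = 30.
Solving: y_steam = 4, y_cotton = 6.5.
Shadow price of steam = 4.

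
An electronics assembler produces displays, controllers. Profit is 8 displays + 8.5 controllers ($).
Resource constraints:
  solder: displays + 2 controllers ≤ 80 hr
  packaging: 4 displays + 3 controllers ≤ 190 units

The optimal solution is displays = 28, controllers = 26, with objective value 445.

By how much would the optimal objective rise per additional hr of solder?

2

At the optimum: solder uses 80 of 80 (binding); packaging uses 190 of 190 (binding).
From A_Bᵀ y = c: 1·y_solder + 4·y_packaging = 8; 2·y_solder + 3·y_packaging = 8.5.
Solving: y_solder = 2, y_packaging = 1.5.
Shadow price of solder = 2.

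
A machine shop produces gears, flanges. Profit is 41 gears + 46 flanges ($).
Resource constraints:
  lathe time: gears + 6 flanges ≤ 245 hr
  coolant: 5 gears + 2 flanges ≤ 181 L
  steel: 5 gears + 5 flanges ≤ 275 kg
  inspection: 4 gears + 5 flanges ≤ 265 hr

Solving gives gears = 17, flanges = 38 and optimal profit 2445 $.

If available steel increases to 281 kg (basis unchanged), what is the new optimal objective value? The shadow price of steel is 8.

2493

Δb = 6, so new z* = 2445 + (8)·(6) = 2445 + 48 = 2493.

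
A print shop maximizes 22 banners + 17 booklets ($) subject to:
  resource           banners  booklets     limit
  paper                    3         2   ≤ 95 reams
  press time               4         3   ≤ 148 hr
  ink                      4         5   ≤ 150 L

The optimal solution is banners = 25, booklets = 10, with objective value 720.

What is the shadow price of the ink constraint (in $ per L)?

1

Check each constraint at x*: paper 95/95 (tight); press time 130/148 (slack 18); ink 150/150 (tight).
Since press time is not tight, its dual is 0.
Dual feasibility on the basic columns requires 3·y_paper + 4·y_ink = 22, 2·y_paper + 5·y_ink = 17.
→ y_paper = 6 and y_ink = 1.
Shadow price of ink = 1.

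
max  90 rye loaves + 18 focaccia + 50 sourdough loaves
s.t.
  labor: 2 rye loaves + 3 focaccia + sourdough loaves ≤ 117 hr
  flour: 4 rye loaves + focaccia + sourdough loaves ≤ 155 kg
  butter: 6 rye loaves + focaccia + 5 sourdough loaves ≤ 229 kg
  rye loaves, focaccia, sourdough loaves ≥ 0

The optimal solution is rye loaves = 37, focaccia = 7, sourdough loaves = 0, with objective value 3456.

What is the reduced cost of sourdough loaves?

-4

Check each constraint at x*: labor 95/117 (slack 22); flour 155/155 (tight); butter 229/229 (tight).
Slack constraints have shadow price 0 (complementary slackness).
Dual feasibility on the basic columns requires 4·y_flour + 6·y_butter = 90, 1·y_flour + 1·y_butter = 18.
Solving: y_flour = 9, y_butter = 9.
Reduced cost of sourdough loaves: c₃ − yᵀa₃ = 50 − (9·1 + 9·5) = 50 − 54 = -4.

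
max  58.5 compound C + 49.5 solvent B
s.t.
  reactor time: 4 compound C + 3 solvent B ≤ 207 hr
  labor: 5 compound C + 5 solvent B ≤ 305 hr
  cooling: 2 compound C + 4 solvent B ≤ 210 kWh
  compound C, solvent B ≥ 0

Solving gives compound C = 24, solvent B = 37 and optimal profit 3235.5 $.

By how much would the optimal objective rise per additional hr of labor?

Check each constraint at x*: reactor time 207/207 (tight); labor 305/305 (tight); cooling 196/210 (slack 14).
Since cooling is not tight, its dual is 0.
The binding rows give the dual system: 4·y_reactor time + 5·y_labor = 58.5 and 3·y_reactor time + 5·y_labor = 49.5.
Solving: y_reactor time = 9, y_labor = 4.5.
Shadow price of labor = 4.5.

4.5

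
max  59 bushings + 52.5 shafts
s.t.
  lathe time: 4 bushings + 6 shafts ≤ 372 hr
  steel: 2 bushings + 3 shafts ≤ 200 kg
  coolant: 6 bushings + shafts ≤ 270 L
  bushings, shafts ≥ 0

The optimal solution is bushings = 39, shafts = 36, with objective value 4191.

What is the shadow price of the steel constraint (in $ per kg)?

0

At the optimum: lathe time uses 372 of 372 (binding); steel uses 186 of 200 (slack = 14); coolant uses 270 of 270 (binding).
Slack constraints have shadow price 0 (complementary slackness).
The binding rows give the dual system: 4·y_lathe time + 6·y_coolant = 59 and 6·y_lathe time + 1·y_coolant = 52.5.
→ y_lathe time = 8 and y_coolant = 4.5.
Shadow price of steel = 0.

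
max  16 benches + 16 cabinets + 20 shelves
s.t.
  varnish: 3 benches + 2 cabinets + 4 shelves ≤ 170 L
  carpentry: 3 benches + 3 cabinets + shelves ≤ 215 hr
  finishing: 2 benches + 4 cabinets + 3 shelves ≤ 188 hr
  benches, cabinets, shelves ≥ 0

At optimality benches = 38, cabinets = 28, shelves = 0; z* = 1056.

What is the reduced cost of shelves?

Check each constraint at x*: varnish 170/170 (tight); carpentry 198/215 (slack 17); finishing 188/188 (tight).
Slack constraints have shadow price 0 (complementary slackness).
The binding rows give the dual system: 3·y_varnish + 2·y_finishing = 16 and 2·y_varnish + 4·y_finishing = 16.
Solving: y_varnish = 4, y_finishing = 2.
Reduced cost of shelves: c₃ − yᵀa₃ = 20 − (4·4 + 2·3) = 20 − 22 = -2.

-2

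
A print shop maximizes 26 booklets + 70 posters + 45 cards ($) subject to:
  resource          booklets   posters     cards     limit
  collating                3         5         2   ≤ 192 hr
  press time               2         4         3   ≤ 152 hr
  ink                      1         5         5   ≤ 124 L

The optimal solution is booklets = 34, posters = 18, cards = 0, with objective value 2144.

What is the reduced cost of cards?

-7

At the optimum: collating uses 192 of 192 (binding); press time uses 140 of 152 (slack = 12); ink uses 124 of 124 (binding).
By complementary slackness, y = 0 for the non-binding constraint.
Dual feasibility on the basic columns requires 3·y_collating + 1·y_ink = 26, 5·y_collating + 5·y_ink = 70.
This yields shadow prices y_collating = 6, y_ink = 8.
Reduced cost of cards: c₃ − yᵀa₃ = 45 − (6·2 + 8·5) = 45 − 52 = -7.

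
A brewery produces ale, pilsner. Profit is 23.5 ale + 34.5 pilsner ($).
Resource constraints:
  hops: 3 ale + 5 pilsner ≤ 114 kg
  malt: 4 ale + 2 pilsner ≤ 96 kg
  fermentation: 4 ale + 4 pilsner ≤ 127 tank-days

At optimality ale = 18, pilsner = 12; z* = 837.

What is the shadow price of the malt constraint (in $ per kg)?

At the optimum: hops uses 114 of 114 (binding); malt uses 96 of 96 (binding); fermentation uses 120 of 127 (slack = 7).
Since fermentation is not tight, its dual is 0.
The binding rows give the dual system: 3·y_hops + 4·y_malt = 23.5 and 5·y_hops + 2·y_malt = 34.5.
This yields shadow prices y_hops = 6.5, y_malt = 1.
Shadow price of malt = 1.

1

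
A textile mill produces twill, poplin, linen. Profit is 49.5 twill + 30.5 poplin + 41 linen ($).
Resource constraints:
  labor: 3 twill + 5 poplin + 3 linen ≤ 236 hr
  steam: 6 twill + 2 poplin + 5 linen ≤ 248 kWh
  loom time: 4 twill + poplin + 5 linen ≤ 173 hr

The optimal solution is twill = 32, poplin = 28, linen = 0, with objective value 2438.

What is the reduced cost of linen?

-2

Check each constraint at x*: labor 236/236 (tight); steam 248/248 (tight); loom time 156/173 (slack 17).
By complementary slackness, y = 0 for the non-binding constraint.
The binding rows give the dual system: 3·y_labor + 6·y_steam = 49.5 and 5·y_labor + 2·y_steam = 30.5.
This yields shadow prices y_labor = 3.5, y_steam = 6.5.
Reduced cost of linen: c₃ − yᵀa₃ = 41 − (3.5·3 + 6.5·5) = 41 − 43 = -2.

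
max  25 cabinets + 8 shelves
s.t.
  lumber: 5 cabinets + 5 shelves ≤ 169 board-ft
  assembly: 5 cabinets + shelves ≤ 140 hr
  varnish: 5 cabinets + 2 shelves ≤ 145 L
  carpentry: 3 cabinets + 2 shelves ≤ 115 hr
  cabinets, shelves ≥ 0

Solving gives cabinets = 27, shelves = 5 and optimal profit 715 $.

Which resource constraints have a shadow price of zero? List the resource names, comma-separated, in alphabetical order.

lumber: 160/169 (slack 9)
assembly: 140/140 (binding)
varnish: 145/145 (binding)
carpentry: 91/115 (slack 24)
By complementary slackness, a constraint with positive slack has shadow price 0 → carpentry, lumber.

carpentry, lumber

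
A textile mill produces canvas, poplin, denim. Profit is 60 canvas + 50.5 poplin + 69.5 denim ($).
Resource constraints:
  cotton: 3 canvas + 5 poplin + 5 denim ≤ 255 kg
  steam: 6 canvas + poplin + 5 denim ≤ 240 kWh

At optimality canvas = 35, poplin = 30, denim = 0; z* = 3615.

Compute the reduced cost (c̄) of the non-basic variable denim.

Check each constraint at x*: cotton 255/255 (tight); steam 240/240 (tight).
The binding rows give the dual system: 3·y_cotton + 6·y_steam = 60 and 5·y_cotton + 1·y_steam = 50.5.
Solving: y_cotton = 9, y_steam = 5.5.
Reduced cost of denim: c₃ − yᵀa₃ = 69.5 − (9·5 + 5.5·5) = 69.5 − 72.5 = -3.

-3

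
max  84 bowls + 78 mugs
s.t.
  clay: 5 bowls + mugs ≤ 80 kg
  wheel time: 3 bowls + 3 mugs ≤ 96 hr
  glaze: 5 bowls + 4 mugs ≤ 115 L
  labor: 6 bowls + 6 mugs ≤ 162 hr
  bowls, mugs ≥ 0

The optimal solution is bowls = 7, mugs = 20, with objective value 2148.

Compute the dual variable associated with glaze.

6

Check each constraint at x*: clay 55/80 (slack 25); wheel time 81/96 (slack 15); glaze 115/115 (tight); labor 162/162 (tight).
Since clay, wheel time are not tight, their duals are 0.
The binding rows give the dual system: 5·y_glaze + 6·y_labor = 84 and 4·y_glaze + 6·y_labor = 78.
→ y_glaze = 6 and y_labor = 9.
Shadow price of glaze = 6.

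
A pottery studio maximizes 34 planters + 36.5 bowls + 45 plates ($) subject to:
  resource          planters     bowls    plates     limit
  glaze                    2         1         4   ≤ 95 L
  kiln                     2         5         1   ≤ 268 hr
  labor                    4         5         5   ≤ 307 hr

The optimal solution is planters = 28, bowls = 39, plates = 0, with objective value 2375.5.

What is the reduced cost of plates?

-3.5

Check each constraint at x*: glaze 95/95 (tight); kiln 251/268 (slack 17); labor 307/307 (tight).
Slack constraints have shadow price 0 (complementary slackness).
Dual feasibility on the basic columns requires 2·y_glaze + 4·y_labor = 34, 1·y_glaze + 5·y_labor = 36.5.
Solving: y_glaze = 4, y_labor = 6.5.
Reduced cost of plates: c₃ − yᵀa₃ = 45 − (4·4 + 6.5·5) = 45 − 48.5 = -3.5.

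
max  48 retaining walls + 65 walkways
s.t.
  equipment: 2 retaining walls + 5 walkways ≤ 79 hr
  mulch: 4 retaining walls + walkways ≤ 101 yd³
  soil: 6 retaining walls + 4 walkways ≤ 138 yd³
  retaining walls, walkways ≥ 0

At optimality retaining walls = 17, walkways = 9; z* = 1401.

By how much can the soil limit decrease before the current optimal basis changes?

74.8

Binding constraints: equipment, soil. The basis is B = [[2,5],[6,4]] with det -22.
Per unit decrease in soil, x* moves by d = (-0.2273, 0.0909).
The basis stays optimal until retaining walls reaches 0; allowable decrease = 74.8 yd³.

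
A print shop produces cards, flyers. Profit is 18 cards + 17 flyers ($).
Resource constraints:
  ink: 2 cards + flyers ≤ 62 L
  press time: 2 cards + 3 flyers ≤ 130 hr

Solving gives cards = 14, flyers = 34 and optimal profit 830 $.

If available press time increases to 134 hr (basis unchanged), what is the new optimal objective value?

At the optimum: ink uses 62 of 62 (binding); press time uses 130 of 130 (binding).
From A_Bᵀ y = c: 2·y_ink + 2·y_press time = 18; 1·y_ink + 3·y_press time = 17.
Solving: y_ink = 5, y_press time = 4.
Δz = y_press time·Δb = 4 × (4) = 16, so new z* = 830 + 16 = 846.

846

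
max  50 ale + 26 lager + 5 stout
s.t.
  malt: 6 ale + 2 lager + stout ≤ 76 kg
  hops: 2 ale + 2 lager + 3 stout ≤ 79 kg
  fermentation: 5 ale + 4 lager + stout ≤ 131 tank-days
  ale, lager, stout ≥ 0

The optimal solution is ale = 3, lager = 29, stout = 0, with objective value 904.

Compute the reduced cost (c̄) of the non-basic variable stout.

-4

Binding: malt and fermentation. Non-binding: hops (15 unused).
Since hops is not tight, its dual is 0.
From A_Bᵀ y = c: 6·y_malt + 5·y_fermentation = 50; 2·y_malt + 4·y_fermentation = 26.
This yields shadow prices y_malt = 5, y_fermentation = 4.
Reduced cost of stout: c₃ − yᵀa₃ = 5 − (5·1 + 4·1) = 5 − 9 = -4.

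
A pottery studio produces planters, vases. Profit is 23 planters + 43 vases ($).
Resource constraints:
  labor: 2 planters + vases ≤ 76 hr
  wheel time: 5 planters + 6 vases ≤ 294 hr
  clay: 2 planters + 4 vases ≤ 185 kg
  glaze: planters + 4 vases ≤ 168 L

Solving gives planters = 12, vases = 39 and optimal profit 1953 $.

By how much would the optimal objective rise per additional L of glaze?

Check each constraint at x*: labor 63/76 (slack 13); wheel time 294/294 (tight); clay 180/185 (slack 5); glaze 168/168 (tight).
By complementary slackness, y = 0 for the non-binding constraints.
Dual feasibility on the basic columns requires 5·y_wheel time + 1·y_glaze = 23, 6·y_wheel time + 4·y_glaze = 43.
This yields shadow prices y_wheel time = 3.5, y_glaze = 5.5.
Shadow price of glaze = 5.5.

5.5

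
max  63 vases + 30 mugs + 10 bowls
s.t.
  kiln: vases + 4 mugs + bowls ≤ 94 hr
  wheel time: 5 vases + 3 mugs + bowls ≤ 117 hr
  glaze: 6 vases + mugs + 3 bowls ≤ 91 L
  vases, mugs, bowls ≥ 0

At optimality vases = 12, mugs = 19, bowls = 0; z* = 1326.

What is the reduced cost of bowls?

Check each constraint at x*: kiln 88/94 (slack 6); wheel time 117/117 (tight); glaze 91/91 (tight).
By complementary slackness, y = 0 for the non-binding constraint.
Dual feasibility on the basic columns requires 5·y_wheel time + 6·y_glaze = 63, 3·y_wheel time + 1·y_glaze = 30.
This yields shadow prices y_wheel time = 9, y_glaze = 3.
Reduced cost of bowls: c₃ − yᵀa₃ = 10 − (9·1 + 3·3) = 10 − 18 = -8.

-8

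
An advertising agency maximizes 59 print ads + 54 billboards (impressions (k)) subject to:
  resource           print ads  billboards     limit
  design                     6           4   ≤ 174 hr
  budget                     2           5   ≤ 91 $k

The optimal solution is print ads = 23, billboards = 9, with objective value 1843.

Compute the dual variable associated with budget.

At the optimum: design uses 174 of 174 (binding); budget uses 91 of 91 (binding).
The binding rows give the dual system: 6·y_design + 2·y_budget = 59 and 4·y_design + 5·y_budget = 54.
→ y_design = 8.5 and y_budget = 4.
Shadow price of budget = 4.

4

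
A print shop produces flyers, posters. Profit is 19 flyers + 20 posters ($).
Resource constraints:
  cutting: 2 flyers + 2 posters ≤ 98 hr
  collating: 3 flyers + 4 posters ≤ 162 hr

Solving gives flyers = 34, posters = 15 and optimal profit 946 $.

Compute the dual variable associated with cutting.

Check each constraint at x*: cutting 98/98 (tight); collating 162/162 (tight).
Dual feasibility on the basic columns requires 2·y_cutting + 3·y_collating = 19, 2·y_cutting + 4·y_collating = 20.
This yields shadow prices y_cutting = 8, y_collating = 1.
Shadow price of cutting = 8.

8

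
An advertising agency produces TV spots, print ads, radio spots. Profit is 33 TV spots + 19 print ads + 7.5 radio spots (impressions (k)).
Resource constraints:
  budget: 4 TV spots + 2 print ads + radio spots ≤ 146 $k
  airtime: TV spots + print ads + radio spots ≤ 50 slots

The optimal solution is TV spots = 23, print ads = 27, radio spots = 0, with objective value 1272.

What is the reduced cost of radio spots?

At the optimum: budget uses 146 of 146 (binding); airtime uses 50 of 50 (binding).
Dual feasibility on the basic columns requires 4·y_budget + 1·y_airtime = 33, 2·y_budget + 1·y_airtime = 19.
Solving: y_budget = 7, y_airtime = 5.
Reduced cost of radio spots: c₃ − yᵀa₃ = 7.5 − (7·1 + 5·1) = 7.5 − 12 = -4.5.

-4.5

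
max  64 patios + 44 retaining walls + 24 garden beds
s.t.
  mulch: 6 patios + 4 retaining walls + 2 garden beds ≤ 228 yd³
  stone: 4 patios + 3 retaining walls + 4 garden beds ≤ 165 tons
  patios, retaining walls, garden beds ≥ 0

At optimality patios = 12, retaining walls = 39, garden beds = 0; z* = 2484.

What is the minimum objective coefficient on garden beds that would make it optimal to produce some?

32

At the optimum: mulch uses 228 of 228 (binding); stone uses 165 of 165 (binding).
The binding rows give the dual system: 6·y_mulch + 4·y_stone = 64 and 4·y_mulch + 3·y_stone = 44.
→ y_mulch = 8 and y_stone = 4.
garden beds enters the basis when its profit ≥ yᵀa₃ = 8·2 + 4·4 = 32.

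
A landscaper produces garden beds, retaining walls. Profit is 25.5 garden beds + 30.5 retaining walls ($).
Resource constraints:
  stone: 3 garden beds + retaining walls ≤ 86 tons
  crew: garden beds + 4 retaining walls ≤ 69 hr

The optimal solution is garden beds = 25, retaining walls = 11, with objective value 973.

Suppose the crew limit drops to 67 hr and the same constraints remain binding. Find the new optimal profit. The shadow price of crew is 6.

961

Δb = -2, so new z* = 973 + (6)·(-2) = 973 − 12 = 961.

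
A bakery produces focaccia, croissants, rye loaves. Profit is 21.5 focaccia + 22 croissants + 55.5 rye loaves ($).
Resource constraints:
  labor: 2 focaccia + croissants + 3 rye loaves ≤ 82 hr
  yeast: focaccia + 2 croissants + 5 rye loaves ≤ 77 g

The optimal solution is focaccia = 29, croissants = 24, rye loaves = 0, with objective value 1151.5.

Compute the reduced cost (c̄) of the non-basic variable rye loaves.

-3

Check each constraint at x*: labor 82/82 (tight); yeast 77/77 (tight).
Dual feasibility on the basic columns requires 2·y_labor + 1·y_yeast = 21.5, 1·y_labor + 2·y_yeast = 22.
Solving: y_labor = 7, y_yeast = 7.5.
Reduced cost of rye loaves: c₃ − yᵀa₃ = 55.5 − (7·3 + 7.5·5) = 55.5 − 58.5 = -3.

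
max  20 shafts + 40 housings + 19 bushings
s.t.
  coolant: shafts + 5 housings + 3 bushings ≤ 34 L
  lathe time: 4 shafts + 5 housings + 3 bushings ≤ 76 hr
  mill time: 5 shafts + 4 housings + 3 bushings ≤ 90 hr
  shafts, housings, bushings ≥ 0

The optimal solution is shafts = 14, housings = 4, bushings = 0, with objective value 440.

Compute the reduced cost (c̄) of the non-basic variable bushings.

Binding: coolant and lathe time. Non-binding: mill time (4 unused).
Slack constraints have shadow price 0 (complementary slackness).
From A_Bᵀ y = c: 1·y_coolant + 4·y_lathe time = 20; 5·y_coolant + 5·y_lathe time = 40.
→ y_coolant = 4 and y_lathe time = 4.
Reduced cost of bushings: c₃ − yᵀa₃ = 19 − (4·3 + 4·3) = 19 − 24 = -5.

-5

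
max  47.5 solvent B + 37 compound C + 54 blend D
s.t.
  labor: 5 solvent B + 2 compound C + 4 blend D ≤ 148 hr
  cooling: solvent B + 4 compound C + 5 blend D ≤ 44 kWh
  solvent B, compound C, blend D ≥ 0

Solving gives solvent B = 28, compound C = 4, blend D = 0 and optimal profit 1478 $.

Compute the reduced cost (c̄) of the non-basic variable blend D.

Both labor and cooling are binding at x*.
The binding rows give the dual system: 5·y_labor + 1·y_cooling = 47.5 and 2·y_labor + 4·y_cooling = 37.
Solving: y_labor = 8.5, y_cooling = 5.
Reduced cost of blend D: c₃ − yᵀa₃ = 54 − (8.5·4 + 5·5) = 54 − 59 = -5.

-5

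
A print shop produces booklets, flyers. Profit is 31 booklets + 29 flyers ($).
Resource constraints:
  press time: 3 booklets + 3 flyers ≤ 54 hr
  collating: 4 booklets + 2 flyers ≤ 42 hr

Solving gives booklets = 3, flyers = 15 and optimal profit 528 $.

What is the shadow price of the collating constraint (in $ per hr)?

1

Check each constraint at x*: press time 54/54 (tight); collating 42/42 (tight).
Dual feasibility on the basic columns requires 3·y_press time + 4·y_collating = 31, 3·y_press time + 2·y_collating = 29.
This yields shadow prices y_press time = 9, y_collating = 1.
Shadow price of collating = 1.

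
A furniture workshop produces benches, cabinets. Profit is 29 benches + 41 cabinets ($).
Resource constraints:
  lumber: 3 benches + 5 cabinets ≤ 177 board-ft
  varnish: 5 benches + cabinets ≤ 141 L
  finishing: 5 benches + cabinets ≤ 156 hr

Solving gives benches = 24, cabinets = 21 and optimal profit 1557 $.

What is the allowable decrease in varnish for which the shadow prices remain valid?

105.6

Binding constraints: lumber, varnish. The basis is B = [[3,5],[5,1]] with det -22.
Per unit decrease in varnish, x* moves by d = (-0.2273, 0.1364).
The basis stays optimal until benches reaches 0; allowable decrease = 105.6 L.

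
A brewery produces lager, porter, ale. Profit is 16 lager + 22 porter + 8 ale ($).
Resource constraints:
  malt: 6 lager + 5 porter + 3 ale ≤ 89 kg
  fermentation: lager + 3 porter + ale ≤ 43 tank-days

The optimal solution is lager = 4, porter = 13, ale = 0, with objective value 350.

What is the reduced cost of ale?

Both malt and fermentation are binding at x*.
The binding rows give the dual system: 6·y_malt + 1·y_fermentation = 16 and 5·y_malt + 3·y_fermentation = 22.
This yields shadow prices y_malt = 2, y_fermentation = 4.
Reduced cost of ale: c₃ − yᵀa₃ = 8 − (2·3 + 4·1) = 8 − 10 = -2.

-2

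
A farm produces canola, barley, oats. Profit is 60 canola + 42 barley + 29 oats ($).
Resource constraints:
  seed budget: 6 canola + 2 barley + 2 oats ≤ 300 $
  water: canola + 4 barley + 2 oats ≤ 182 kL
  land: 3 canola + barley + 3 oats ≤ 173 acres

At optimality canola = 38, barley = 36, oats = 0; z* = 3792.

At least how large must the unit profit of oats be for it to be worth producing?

30

Check each constraint at x*: seed budget 300/300 (tight); water 182/182 (tight); land 150/173 (slack 23).
By complementary slackness, y = 0 for the non-binding constraint.
Dual feasibility on the basic columns requires 6·y_seed budget + 1·y_water = 60, 2·y_seed budget + 4·y_water = 42.
This yields shadow prices y_seed budget = 9, y_water = 6.
oats enters the basis when its profit ≥ yᵀa₃ = 9·2 + 6·2 = 30.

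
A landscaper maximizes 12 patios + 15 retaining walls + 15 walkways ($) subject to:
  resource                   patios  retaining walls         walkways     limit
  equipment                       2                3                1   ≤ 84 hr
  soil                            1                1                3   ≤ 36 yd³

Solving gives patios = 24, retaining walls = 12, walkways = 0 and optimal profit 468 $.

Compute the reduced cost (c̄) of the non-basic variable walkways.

-6

At the optimum: equipment uses 84 of 84 (binding); soil uses 36 of 36 (binding).
From A_Bᵀ y = c: 2·y_equipment + 1·y_soil = 12; 3·y_equipment + 1·y_soil = 15.
→ y_equipment = 3 and y_soil = 6.
Reduced cost of walkways: c₃ − yᵀa₃ = 15 − (3·1 + 6·3) = 15 − 21 = -6.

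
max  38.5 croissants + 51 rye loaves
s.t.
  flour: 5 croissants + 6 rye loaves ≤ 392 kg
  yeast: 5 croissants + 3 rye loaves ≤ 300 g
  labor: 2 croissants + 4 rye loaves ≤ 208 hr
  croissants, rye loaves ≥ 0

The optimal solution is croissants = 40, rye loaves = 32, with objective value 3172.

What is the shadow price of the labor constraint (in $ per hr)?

3

At the optimum: flour uses 392 of 392 (binding); yeast uses 296 of 300 (slack = 4); labor uses 208 of 208 (binding).
Since yeast is not tight, its dual is 0.
The binding rows give the dual system: 5·y_flour + 2·y_labor = 38.5 and 6·y_flour + 4·y_labor = 51.
Solving: y_flour = 6.5, y_labor = 3.
Shadow price of labor = 3.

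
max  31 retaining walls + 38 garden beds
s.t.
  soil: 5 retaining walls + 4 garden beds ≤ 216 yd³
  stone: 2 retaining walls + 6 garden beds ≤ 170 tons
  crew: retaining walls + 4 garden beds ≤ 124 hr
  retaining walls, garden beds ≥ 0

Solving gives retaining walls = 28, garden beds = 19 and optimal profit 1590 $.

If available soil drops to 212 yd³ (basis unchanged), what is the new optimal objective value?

Check each constraint at x*: soil 216/216 (tight); stone 170/170 (tight); crew 104/124 (slack 20).
By complementary slackness, y = 0 for the non-binding constraint.
The binding rows give the dual system: 5·y_soil + 2·y_stone = 31 and 4·y_soil + 6·y_stone = 38.
This yields shadow prices y_soil = 5, y_stone = 3.
Δz = y_soil·Δb = 5 × (-4) = -20, so new z* = 1590 − 20 = 1570.

1570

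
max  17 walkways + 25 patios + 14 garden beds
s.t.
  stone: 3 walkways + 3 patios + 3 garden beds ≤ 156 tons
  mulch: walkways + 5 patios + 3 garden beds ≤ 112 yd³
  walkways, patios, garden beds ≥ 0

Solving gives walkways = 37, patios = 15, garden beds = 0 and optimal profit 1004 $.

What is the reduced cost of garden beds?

-7

Check each constraint at x*: stone 156/156 (tight); mulch 112/112 (tight).
Dual feasibility on the basic columns requires 3·y_stone + 1·y_mulch = 17, 3·y_stone + 5·y_mulch = 25.
→ y_stone = 5 and y_mulch = 2.
Reduced cost of garden beds: c₃ − yᵀa₃ = 14 − (5·3 + 2·3) = 14 − 21 = -7.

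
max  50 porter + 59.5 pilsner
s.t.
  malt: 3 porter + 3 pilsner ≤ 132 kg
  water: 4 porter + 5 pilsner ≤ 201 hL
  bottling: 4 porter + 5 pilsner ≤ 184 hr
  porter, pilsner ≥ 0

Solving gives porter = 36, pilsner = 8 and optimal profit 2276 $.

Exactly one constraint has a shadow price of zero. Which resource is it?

water

malt: 132/132 (binding)
water: 184/201 (slack 17)
bottling: 184/184 (binding)
By complementary slackness, a constraint with positive slack has shadow price 0 → water.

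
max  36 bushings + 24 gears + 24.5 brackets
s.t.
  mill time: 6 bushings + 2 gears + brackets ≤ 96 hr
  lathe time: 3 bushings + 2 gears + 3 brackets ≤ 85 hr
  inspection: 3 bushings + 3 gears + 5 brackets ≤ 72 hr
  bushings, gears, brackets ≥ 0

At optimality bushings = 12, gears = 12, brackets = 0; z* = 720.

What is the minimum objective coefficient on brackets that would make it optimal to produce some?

33

At the optimum: mill time uses 96 of 96 (binding); lathe time uses 60 of 85 (slack = 25); inspection uses 72 of 72 (binding).
Slack constraints have shadow price 0 (complementary slackness).
From A_Bᵀ y = c: 6·y_mill time + 3·y_inspection = 36; 2·y_mill time + 3·y_inspection = 24.
This yields shadow prices y_mill time = 3, y_inspection = 6.
brackets enters the basis when its profit ≥ yᵀa₃ = 3·1 + 6·5 = 33.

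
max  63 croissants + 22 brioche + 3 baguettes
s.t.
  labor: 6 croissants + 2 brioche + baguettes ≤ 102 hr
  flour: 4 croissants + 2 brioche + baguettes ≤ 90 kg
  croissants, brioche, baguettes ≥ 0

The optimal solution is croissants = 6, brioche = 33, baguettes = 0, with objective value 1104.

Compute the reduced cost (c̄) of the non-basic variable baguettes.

-8

At the optimum: labor uses 102 of 102 (binding); flour uses 90 of 90 (binding).
The binding rows give the dual system: 6·y_labor + 4·y_flour = 63 and 2·y_labor + 2·y_flour = 22.
This yields shadow prices y_labor = 9.5, y_flour = 1.5.
Reduced cost of baguettes: c₃ − yᵀa₃ = 3 − (9.5·1 + 1.5·1) = 3 − 11 = -8.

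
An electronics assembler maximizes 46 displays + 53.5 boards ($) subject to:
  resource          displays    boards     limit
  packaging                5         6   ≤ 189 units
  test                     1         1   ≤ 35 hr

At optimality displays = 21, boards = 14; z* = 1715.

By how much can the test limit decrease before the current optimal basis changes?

Binding constraints: packaging, test. The basis is B = [[5,6],[1,1]] with det -1.
Per unit decrease in test, x* moves by d = (-6, 5).
The basis stays optimal until displays reaches 0; allowable decrease = 3.5 hr.

3.5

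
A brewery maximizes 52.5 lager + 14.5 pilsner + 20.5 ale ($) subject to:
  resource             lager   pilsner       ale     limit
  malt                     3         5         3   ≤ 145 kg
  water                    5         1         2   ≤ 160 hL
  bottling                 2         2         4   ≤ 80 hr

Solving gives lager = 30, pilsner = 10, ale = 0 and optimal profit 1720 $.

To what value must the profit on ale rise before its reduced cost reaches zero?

Check each constraint at x*: malt 140/145 (slack 5); water 160/160 (tight); bottling 80/80 (tight).
Since malt is not tight, its dual is 0.
From A_Bᵀ y = c: 5·y_water + 2·y_bottling = 52.5; 1·y_water + 2·y_bottling = 14.5.
Solving: y_water = 9.5, y_bottling = 2.5.
ale enters the basis when its profit ≥ yᵀa₃ = 9.5·2 + 2.5·4 = 29.

29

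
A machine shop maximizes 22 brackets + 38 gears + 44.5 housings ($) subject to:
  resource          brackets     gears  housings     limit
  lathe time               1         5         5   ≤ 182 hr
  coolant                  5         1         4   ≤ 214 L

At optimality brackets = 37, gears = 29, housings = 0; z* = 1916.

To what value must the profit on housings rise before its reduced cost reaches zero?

Check each constraint at x*: lathe time 182/182 (tight); coolant 214/214 (tight).
Dual feasibility on the basic columns requires 1·y_lathe time + 5·y_coolant = 22, 5·y_lathe time + 1·y_coolant = 38.
Solving: y_lathe time = 7, y_coolant = 3.
housings enters the basis when its profit ≥ yᵀa₃ = 7·5 + 3·4 = 47.

47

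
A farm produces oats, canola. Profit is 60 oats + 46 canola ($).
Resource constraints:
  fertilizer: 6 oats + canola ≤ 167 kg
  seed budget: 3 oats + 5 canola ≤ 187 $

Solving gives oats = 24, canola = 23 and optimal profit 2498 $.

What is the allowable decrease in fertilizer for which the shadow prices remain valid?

129.6

Binding constraints: fertilizer, seed budget. The basis is B = [[6,1],[3,5]] with det 27.
Per unit decrease in fertilizer, x* moves by d = (-0.1852, 0.1111).
The basis stays optimal until oats reaches 0; allowable decrease = 129.6 kg.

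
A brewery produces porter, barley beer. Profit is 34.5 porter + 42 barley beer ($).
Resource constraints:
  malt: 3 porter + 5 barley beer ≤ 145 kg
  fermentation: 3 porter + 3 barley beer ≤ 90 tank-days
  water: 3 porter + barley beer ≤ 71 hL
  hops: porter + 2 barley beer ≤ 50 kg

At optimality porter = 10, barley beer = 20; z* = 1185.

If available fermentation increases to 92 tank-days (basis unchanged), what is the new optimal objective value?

At the optimum: malt uses 130 of 145 (slack = 15); fermentation uses 90 of 90 (binding); water uses 50 of 71 (slack = 21); hops uses 50 of 50 (binding).
Slack constraints have shadow price 0 (complementary slackness).
From A_Bᵀ y = c: 3·y_fermentation + 1·y_hops = 34.5; 3·y_fermentation + 2·y_hops = 42.
→ y_fermentation = 9 and y_hops = 7.5.
Δz = y_fermentation·Δb = 9 × (2) = 18, so new z* = 1185 + 18 = 1203.

1203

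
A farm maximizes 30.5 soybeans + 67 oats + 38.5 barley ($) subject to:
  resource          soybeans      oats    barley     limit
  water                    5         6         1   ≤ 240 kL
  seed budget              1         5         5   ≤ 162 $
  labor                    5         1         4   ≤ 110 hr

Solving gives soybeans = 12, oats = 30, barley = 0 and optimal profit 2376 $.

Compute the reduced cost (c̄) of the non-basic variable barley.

At the optimum: water uses 240 of 240 (binding); seed budget uses 162 of 162 (binding); labor uses 90 of 110 (slack = 20).
By complementary slackness, y = 0 for the non-binding constraint.
Dual feasibility on the basic columns requires 5·y_water + 1·y_seed budget = 30.5, 6·y_water + 5·y_seed budget = 67.
Solving: y_water = 4.5, y_seed budget = 8.
Reduced cost of barley: c₃ − yᵀa₃ = 38.5 − (4.5·1 + 8·5) = 38.5 − 44.5 = -6.

-6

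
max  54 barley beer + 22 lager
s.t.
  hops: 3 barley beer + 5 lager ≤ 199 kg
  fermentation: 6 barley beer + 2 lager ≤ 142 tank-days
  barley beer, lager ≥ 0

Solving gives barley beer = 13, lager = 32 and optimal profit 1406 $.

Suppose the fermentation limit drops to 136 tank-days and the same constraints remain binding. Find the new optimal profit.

1355

Check each constraint at x*: hops 199/199 (tight); fermentation 142/142 (tight).
From A_Bᵀ y = c: 3·y_hops + 6·y_fermentation = 54; 5·y_hops + 2·y_fermentation = 22.
Solving: y_hops = 1, y_fermentation = 8.5.
Δz = y_fermentation·Δb = 8.5 × (-6) = -51, so new z* = 1406 − 51 = 1355.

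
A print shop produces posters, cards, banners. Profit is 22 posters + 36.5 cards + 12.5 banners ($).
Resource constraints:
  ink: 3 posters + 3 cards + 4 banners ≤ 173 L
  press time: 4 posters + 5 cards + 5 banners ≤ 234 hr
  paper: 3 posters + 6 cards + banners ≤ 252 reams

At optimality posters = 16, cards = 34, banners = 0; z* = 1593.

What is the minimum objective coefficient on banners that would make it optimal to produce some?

Check each constraint at x*: ink 150/173 (slack 23); press time 234/234 (tight); paper 252/252 (tight).
Slack constraints have shadow price 0 (complementary slackness).
From A_Bᵀ y = c: 4·y_press time + 3·y_paper = 22; 5·y_press time + 6·y_paper = 36.5.
Solving: y_press time = 2.5, y_paper = 4.
banners enters the basis when its profit ≥ yᵀa₃ = 2.5·5 + 4·1 = 16.5.

16.5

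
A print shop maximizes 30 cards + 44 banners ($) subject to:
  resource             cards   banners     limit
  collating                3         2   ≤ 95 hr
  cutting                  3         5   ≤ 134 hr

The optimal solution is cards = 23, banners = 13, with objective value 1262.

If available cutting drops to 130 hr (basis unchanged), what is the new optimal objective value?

1230

Check each constraint at x*: collating 95/95 (tight); cutting 134/134 (tight).
The binding rows give the dual system: 3·y_collating + 3·y_cutting = 30 and 2·y_collating + 5·y_cutting = 44.
→ y_collating = 2 and y_cutting = 8.
Δz = y_cutting·Δb = 8 × (-4) = -32, so new z* = 1262 − 32 = 1230.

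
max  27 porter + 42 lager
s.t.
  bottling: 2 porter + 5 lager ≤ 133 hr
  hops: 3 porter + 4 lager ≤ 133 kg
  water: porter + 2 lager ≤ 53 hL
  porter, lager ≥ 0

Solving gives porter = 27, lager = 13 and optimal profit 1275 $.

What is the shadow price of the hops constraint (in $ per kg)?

At the optimum: bottling uses 119 of 133 (slack = 14); hops uses 133 of 133 (binding); water uses 53 of 53 (binding).
Since bottling is not tight, its dual is 0.
Dual feasibility on the basic columns requires 3·y_hops + 1·y_water = 27, 4·y_hops + 2·y_water = 42.
Solving: y_hops = 6, y_water = 9.
Shadow price of hops = 6.

6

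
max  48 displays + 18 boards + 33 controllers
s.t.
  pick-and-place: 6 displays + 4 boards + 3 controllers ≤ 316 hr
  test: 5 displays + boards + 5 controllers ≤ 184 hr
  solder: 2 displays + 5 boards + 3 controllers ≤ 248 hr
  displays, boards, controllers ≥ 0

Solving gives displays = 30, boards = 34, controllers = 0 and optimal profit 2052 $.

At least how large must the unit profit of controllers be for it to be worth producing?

Check each constraint at x*: pick-and-place 316/316 (tight); test 184/184 (tight); solder 230/248 (slack 18).
Slack constraints have shadow price 0 (complementary slackness).
The binding rows give the dual system: 6·y_pick-and-place + 5·y_test = 48 and 4·y_pick-and-place + 1·y_test = 18.
This yields shadow prices y_pick-and-place = 3, y_test = 6.
controllers enters the basis when its profit ≥ yᵀa₃ = 3·3 + 6·5 = 39.

39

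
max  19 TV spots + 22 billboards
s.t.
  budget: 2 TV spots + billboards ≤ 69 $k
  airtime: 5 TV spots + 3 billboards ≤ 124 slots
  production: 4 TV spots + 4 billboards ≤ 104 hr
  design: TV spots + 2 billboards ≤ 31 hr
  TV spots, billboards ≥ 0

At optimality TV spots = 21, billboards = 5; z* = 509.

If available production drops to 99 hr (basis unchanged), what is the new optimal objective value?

Binding: production and design. Non-binding: budget (22 unused), airtime (4 unused).
Since budget, airtime are not tight, their duals are 0.
Dual feasibility on the basic columns requires 4·y_production + 1·y_design = 19, 4·y_production + 2·y_design = 22.
Solving: y_production = 4, y_design = 3.
Δz = y_production·Δb = 4 × (-5) = -20, so new z* = 509 − 20 = 489.

489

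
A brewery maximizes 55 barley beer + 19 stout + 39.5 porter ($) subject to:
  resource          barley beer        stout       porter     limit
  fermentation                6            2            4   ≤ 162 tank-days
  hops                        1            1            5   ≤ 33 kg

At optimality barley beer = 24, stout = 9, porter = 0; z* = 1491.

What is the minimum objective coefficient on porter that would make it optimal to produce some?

Both fermentation and hops are binding at x*.
From A_Bᵀ y = c: 6·y_fermentation + 1·y_hops = 55; 2·y_fermentation + 1·y_hops = 19.
This yields shadow prices y_fermentation = 9, y_hops = 1.
porter enters the basis when its profit ≥ yᵀa₃ = 9·4 + 1·5 = 41.

41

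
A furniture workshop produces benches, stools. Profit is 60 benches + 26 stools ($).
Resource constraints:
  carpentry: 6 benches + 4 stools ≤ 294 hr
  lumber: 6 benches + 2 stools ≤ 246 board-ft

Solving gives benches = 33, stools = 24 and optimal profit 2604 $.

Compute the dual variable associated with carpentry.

Both carpentry and lumber are binding at x*.
The binding rows give the dual system: 6·y_carpentry + 6·y_lumber = 60 and 4·y_carpentry + 2·y_lumber = 26.
This yields shadow prices y_carpentry = 3, y_lumber = 7.
Shadow price of carpentry = 3.

3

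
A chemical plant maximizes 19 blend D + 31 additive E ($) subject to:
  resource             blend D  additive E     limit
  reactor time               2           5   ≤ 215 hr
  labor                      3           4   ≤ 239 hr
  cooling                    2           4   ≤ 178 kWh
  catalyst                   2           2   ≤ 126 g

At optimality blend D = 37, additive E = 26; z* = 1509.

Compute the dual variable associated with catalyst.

Binding: cooling and catalyst. Non-binding: reactor time (11 unused), labor (24 unused).
Since reactor time, labor are not tight, their duals are 0.
Dual feasibility on the basic columns requires 2·y_cooling + 2·y_catalyst = 19, 4·y_cooling + 2·y_catalyst = 31.
→ y_cooling = 6 and y_catalyst = 3.5.
Shadow price of catalyst = 3.5.

3.5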